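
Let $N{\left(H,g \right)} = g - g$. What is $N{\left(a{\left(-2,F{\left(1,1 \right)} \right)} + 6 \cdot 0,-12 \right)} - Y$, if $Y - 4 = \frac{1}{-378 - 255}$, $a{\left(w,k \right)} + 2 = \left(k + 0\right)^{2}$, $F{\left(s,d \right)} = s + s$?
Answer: $- \frac{2531}{633} \approx -3.9984$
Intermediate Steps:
$F{\left(s,d \right)} = 2 s$
$a{\left(w,k \right)} = -2 + k^{2}$ ($a{\left(w,k \right)} = -2 + \left(k + 0\right)^{2} = -2 + k^{2}$)
$N{\left(H,g \right)} = 0$
$Y = \frac{2531}{633}$ ($Y = 4 + \frac{1}{-378 - 255} = 4 + \frac{1}{-633} = 4 - \frac{1}{633} = \frac{2531}{633} \approx 3.9984$)
$N{\left(a{\left(-2,F{\left(1,1 \right)} \right)} + 6 \cdot 0,-12 \right)} - Y = 0 - \frac{2531}{633} = - \frac{2531}{633}$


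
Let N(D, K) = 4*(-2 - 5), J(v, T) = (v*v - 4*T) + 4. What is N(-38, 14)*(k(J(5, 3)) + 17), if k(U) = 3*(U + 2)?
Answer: -2072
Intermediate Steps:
J(v, T) = 4 + v² - 4*T (J(v, T) = (v² - 4*T) + 4 = 4 + v² - 4*T)
k(U) = 6 + 3*U (k(U) = 3*(2 + U) = 6 + 3*U)
N(D, K) = -28 (N(D, K) = 4*(-7) = -28)
N(-38, 14)*(k(J(5, 3)) + 17) = -28*((6 + 3*(4 + 5² - 4*3)) + 17) = -28*((6 + 3*(4 + 25 - 12)) + 17) = -28*((6 + 3*17) + 17) = -28*((6 + 51) + 17) = -28*(57 + 17) = -28*74 = -2072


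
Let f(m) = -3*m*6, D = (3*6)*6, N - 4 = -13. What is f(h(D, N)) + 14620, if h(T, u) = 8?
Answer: 14476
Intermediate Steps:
N = -9 (N = 4 - 13 = -9)
D = 108 (D = 18*6 = 108)
f(m) = -18*m
f(h(D, N)) + 14620 = -18*8 + 14620 = -144 + 14620 = 14476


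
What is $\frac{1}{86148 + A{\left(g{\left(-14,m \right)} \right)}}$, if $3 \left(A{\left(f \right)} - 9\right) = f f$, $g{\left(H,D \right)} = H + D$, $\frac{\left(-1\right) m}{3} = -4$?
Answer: $\frac{3}{258475} \approx 1.1607 \cdot 10^{-5}$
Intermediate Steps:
$m = 12$ ($m = \left(-3\right) \left(-4\right) = 12$)
$g{\left(H,D \right)} = D + H$
$A{\left(f \right)} = 9 + \frac{f^{2}}{3}$ ($A{\left(f \right)} = 9 + \frac{f f}{3} = 9 + \frac{f^{2}}{3}$)
$\frac{1}{86148 + A{\left(g{\left(-14,m \right)} \right)}} = \frac{1}{86148 + \left(9 + \frac{\left(12 - 14\right)^{2}}{3}\right)} = \frac{1}{86148 + \left(9 + \frac{\left(-2\right)^{2}}{3}\right)} = \frac{1}{86148 + \left(9 + \frac{1}{3} \cdot 4\right)} = \frac{1}{86148 + \left(9 + \frac{4}{3}\right)} = \frac{1}{86148 + \frac{31}{3}} = \frac{1}{\frac{258475}{3}} = \frac{3}{258475}$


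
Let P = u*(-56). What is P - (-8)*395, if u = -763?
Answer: 45888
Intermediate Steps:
P = 42728 (P = -763*(-56) = 42728)
P - (-8)*395 = 42728 - (-8)*395 = 42728 - 1*(-3160) = 42728 + 3160 = 45888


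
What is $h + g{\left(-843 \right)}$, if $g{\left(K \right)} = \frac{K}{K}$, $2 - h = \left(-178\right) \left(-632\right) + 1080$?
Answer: $-113573$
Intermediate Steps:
$h = -113574$ ($h = 2 - \left(\left(-178\right) \left(-632\right) + 1080\right) = 2 - \left(112496 + 1080\right) = 2 - 113576 = -113574$)
$g{\left(K \right)} = 1$
$h + g{\left(-843 \right)} = -113574 + 1 = -113573$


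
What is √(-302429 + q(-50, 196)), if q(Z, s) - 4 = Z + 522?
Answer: I*√301953 ≈ 549.5*I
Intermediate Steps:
q(Z, s) = 526 + Z (q(Z, s) = 4 + (Z + 522) = 4 + (522 + Z) = 526 + Z)
√(-302429 + q(-50, 196)) = √(-302429 + (526 - 50)) = √(-302429 + 476) = √(-301953) = I*√301953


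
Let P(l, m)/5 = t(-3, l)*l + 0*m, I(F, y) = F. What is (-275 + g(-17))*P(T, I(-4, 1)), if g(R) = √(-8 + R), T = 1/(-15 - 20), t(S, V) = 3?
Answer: 825/7 - 15*I/7 ≈ 117.86 - 2.1429*I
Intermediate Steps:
T = -1/35 (T = 1/(-35) = -1/35 ≈ -0.028571)
P(l, m) = 15*l (P(l, m) = 5*(3*l + 0*m) = 5*(3*l + 0) = 5*(3*l) = 15*l)
(-275 + g(-17))*P(T, I(-4, 1)) = (-275 + √(-8 - 17))*(15*(-1/35)) = (-275 + √(-25))*(-3/7) = (-275 + 5*I)*(-3/7) = 825/7 - 15*I/7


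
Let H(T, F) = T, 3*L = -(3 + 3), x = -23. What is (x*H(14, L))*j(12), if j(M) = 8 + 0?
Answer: -2576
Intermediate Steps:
j(M) = 8
L = -2 (L = (-(3 + 3))/3 = (-1*6)/3 = (⅓)*(-6) = -2)
(x*H(14, L))*j(12) = -23*14*8 = -322*8 = -2576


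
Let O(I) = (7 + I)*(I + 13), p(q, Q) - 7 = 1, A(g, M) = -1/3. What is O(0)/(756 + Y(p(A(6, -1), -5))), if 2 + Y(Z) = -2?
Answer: 91/752 ≈ 0.12101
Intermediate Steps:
A(g, M) = -1/3 (A(g, M) = -1*1/3 = -1/3)
p(q, Q) = 8 (p(q, Q) = 7 + 1 = 8)
Y(Z) = -4 (Y(Z) = -2 - 2 = -4)
O(I) = (7 + I)*(13 + I)
O(0)/(756 + Y(p(A(6, -1), -5))) = (91 + 0**2 + 20*0)/(756 - 4) = (91 + 0 + 0)/752 = 91*(1/752) = 91/752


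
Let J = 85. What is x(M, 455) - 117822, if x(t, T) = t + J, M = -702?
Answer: -118439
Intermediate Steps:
x(t, T) = 85 + t (x(t, T) = t + 85 = 85 + t)
x(M, 455) - 117822 = (85 - 702) - 117822 = -617 - 117822 = -118439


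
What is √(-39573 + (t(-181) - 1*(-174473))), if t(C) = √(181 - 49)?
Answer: √(134900 + 2*√33) ≈ 367.30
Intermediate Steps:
t(C) = 2*√33 (t(C) = √132 = 2*√33)
√(-39573 + (t(-181) - 1*(-174473))) = √(-39573 + (2*√33 - 1*(-174473))) = √(-39573 + (2*√33 + 174473)) = √(-39573 + (174473 + 2*√33)) = √(134900 + 2*√33)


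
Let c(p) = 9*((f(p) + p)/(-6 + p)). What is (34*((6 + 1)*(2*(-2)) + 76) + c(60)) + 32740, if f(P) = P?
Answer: 34392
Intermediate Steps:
c(p) = 18*p/(-6 + p) (c(p) = 9*((p + p)/(-6 + p)) = 9*((2*p)/(-6 + p)) = 9*(2*p/(-6 + p)) = 18*p/(-6 + p))
(34*((6 + 1)*(2*(-2)) + 76) + c(60)) + 32740 = (34*((6 + 1)*(2*(-2)) + 76) + 18*60/(-6 + 60)) + 32740 = (34*(7*(-4) + 76) + 18*60/54) + 32740 = (34*(-28 + 76) + 18*60*(1/54)) + 32740 = (34*48 + 20) + 32740 = (1632 + 20) + 32740 = 1652 + 32740 = 34392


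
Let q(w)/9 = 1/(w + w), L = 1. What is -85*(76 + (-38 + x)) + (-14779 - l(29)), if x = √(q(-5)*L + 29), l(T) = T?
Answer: -18038 - 17*√2810/2 ≈ -18489.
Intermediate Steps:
q(w) = 9/(2*w) (q(w) = 9/(w + w) = 9/((2*w)) = 9*(1/(2*w)) = 9/(2*w))
x = √2810/10 (x = √(((9/2)/(-5))*1 + 29) = √(((9/2)*(-⅕))*1 + 29) = √(-9/10*1 + 29) = √(-9/10 + 29) = √(281/10) = √2810/10 ≈ 5.3009)
-85*(76 + (-38 + x)) + (-14779 - l(29)) = -85*(76 + (-38 + √2810/10)) + (-14779 - 1*29) = -85*(38 + √2810/10) + (-14779 - 29) = (-3230 - 17*√2810/2) - 14808 = -18038 - 17*√2810/2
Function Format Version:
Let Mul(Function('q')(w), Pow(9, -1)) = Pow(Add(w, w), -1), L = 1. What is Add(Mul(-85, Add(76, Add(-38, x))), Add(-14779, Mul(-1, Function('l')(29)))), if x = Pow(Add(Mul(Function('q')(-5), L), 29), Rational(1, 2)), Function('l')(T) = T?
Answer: Add(-18038, Mul(Rational(-17, 2), Pow(2810, Rational(1, 2)))) ≈ -18489.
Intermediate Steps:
Function('q')(w) = Mul(Rational(9, 2), Pow(w, -1)) (Function('q')(w) = Mul(9, Pow(Add(w, w), -1)) = Mul(9, Pow(Mul(2, w), -1)) = Mul(9, Mul(Rational(1, 2), Pow(w, -1))) = Mul(Rational(9, 2), Pow(w, -1)))
x = Mul(Rational(1, 10), Pow(2810, Rational(1, 2))) (x = Pow(Add(Mul(Mul(Rational(9, 2), Pow(-5, -1)), 1), 29), Rational(1, 2)) = Pow(Add(Mul(Mul(Rational(9, 2), Rational(-1, 5)), 1), 29), Rational(1, 2)) = Pow(Add(Mul(Rational(-9, 10), 1), 29), Rational(1, 2)) = Pow(Add(Rational(-9, 10), 29), Rational(1, 2)) = Pow(Rational(281, 10), Rational(1, 2)) = Mul(Rational(1, 10), Pow(2810, Rational(1, 2))) ≈ 5.3009)
Add(Mul(-85, Add(76, Add(-38, x))), Add(-14779, Mul(-1, Function('l')(29)))) = Add(Mul(-85, Add(76, Add(-38, Mul(Rational(1, 10), Pow(2810, Rational(1, 2)))))), Add(-14779, Mul(-1, 29))) = Add(Mul(-85, Add(38, Mul(Rational(1, 10), Pow(2810, Rational(1, 2))))), Add(-14779, -29)) = Add(Add(-3230, Mul(Rational(-17, 2), Pow(2810, Rational(1, 2)))), -14808) = Add(-18038, Mul(Rational(-17, 2), Pow(2810, Rational(1, 2))))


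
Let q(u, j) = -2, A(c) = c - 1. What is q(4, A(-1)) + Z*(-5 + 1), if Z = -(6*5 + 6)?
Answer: 142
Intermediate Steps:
A(c) = -1 + c
Z = -36 (Z = -(30 + 6) = -1*36 = -36)
q(4, A(-1)) + Z*(-5 + 1) = -2 - 36*(-5 + 1) = -2 - 36*(-4) = -2 + 144 = 142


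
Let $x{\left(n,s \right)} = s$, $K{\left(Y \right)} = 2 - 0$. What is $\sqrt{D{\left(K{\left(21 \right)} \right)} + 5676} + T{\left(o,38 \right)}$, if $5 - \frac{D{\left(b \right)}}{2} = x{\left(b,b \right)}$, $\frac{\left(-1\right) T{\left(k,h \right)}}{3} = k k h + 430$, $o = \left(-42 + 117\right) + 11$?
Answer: $-844434 + \sqrt{5682} \approx -8.4436 \cdot 10^{5}$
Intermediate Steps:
$K{\left(Y \right)} = 2$ ($K{\left(Y \right)} = 2 + 0 = 2$)
$o = 86$ ($o = 75 + 11 = 86$)
$T{\left(k,h \right)} = -1290 - 3 h k^{2}$ ($T{\left(k,h \right)} = - 3 \left(k k h + 430\right) = - 3 \left(k^{2} h + 430\right) = - 3 \left(h k^{2} + 430\right) = - 3 \left(430 + h k^{2}\right) = -1290 - 3 h k^{2}$)
$D{\left(b \right)} = 10 - 2 b$
$\sqrt{D{\left(K{\left(21 \right)} \right)} + 5676} + T{\left(o,38 \right)} = \sqrt{\left(10 - 4\right) + 5676} - \left(1290 + 114 \cdot 86^{2}\right) = \sqrt{\left(10 - 4\right) + 5676} - \left(1290 + 114 \cdot 7396\right) = \sqrt{6 + 5676} - 844434 = \sqrt{5682} - 844434 = -844434 + \sqrt{5682}$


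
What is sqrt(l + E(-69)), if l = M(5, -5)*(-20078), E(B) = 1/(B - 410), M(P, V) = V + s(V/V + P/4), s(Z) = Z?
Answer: sqrt(50673878462)/958 ≈ 234.98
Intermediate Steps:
M(P, V) = 1 + V + P/4 (M(P, V) = V + (V/V + P/4) = V + (1 + P*(1/4)) = V + (1 + P/4) = 1 + V + P/4)
E(B) = 1/(-410 + B)
l = 110429/2 (l = (1 - 5 + (1/4)*5)*(-20078) = (1 - 5 + 5/4)*(-20078) = -11/4*(-20078) = 110429/2 ≈ 55215.)
sqrt(l + E(-69)) = sqrt(110429/2 + 1/(-410 - 69)) = sqrt(110429/2 + 1/(-479)) = sqrt(110429/2 - 1/479) = sqrt(52895489/958) = sqrt(50673878462)/958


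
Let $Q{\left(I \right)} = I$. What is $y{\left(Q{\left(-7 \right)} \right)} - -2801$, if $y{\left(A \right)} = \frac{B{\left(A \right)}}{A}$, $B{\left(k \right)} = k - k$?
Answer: $2801$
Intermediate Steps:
$B{\left(k \right)} = 0$
$y{\left(A \right)} = 0$ ($y{\left(A \right)} = \frac{0}{A} = 0$)
$y{\left(Q{\left(-7 \right)} \right)} - -2801 = 0 - -2801 = 0 + 2801 = 2801$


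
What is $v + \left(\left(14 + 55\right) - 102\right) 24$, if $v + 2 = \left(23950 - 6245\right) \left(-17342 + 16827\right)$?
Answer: $-9118869$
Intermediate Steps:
$v = -9118077$ ($v = -2 + \left(23950 - 6245\right) \left(-17342 + 16827\right) = -2 + 17705 \left(-515\right) = -2 - 9118075 = -9118077$)
$v + \left(\left(14 + 55\right) - 102\right) 24 = -9118077 + \left(\left(14 + 55\right) - 102\right) 24 = -9118077 + \left(69 - 102\right) 24 = -9118077 - 792 = -9118869$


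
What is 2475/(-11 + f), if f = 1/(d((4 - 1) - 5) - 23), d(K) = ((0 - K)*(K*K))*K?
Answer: -19305/86 ≈ -224.48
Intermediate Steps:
d(K) = -K⁴ (d(K) = ((-K)*K²)*K = (-K³)*K = -K⁴)
f = -1/39 (f = 1/(-((4 - 1) - 5)⁴ - 23) = 1/(-(3 - 5)⁴ - 23) = 1/(-1*(-2)⁴ - 23) = 1/(-1*16 - 23) = 1/(-16 - 23) = 1/(-39) = -1/39 ≈ -0.025641)
2475/(-11 + f) = 2475/(-11 - 1/39) = 2475/(-430/39) = -39/430*2475 = -19305/86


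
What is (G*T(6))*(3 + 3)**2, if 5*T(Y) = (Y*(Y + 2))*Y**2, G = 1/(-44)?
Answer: -15552/55 ≈ -282.76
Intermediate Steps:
G = -1/44 ≈ -0.022727
T(Y) = Y**3*(2 + Y)/5 (T(Y) = ((Y*(Y + 2))*Y**2)/5 = ((Y*(2 + Y))*Y**2)/5 = (Y**3*(2 + Y))/5 = Y**3*(2 + Y)/5)
(G*T(6))*(3 + 3)**2 = (-6**3*(2 + 6)/220)*(3 + 3)**2 = -216*8/220*6**2 = -1/44*1728/5*36 = -432/55*36 = -15552/55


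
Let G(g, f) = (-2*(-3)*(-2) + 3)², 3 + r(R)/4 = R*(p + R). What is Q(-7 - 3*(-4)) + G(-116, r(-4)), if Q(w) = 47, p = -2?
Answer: 128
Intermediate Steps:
r(R) = -12 + 4*R*(-2 + R) (r(R) = -12 + 4*(R*(-2 + R)) = -12 + 4*R*(-2 + R))
G(g, f) = 81 (G(g, f) = (6*(-2) + 3)² = (-12 + 3)² = (-9)² = 81)
Q(-7 - 3*(-4)) + G(-116, r(-4)) = 47 + 81 = 128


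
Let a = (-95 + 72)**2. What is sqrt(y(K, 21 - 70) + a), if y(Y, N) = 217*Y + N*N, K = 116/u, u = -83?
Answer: sqrt(18095494)/83 ≈ 51.252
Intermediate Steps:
K = -116/83 (K = 116/(-83) = 116*(-1/83) = -116/83 ≈ -1.3976)
a = 529 (a = (-23)**2 = 529)
y(Y, N) = N**2 + 217*Y (y(Y, N) = 217*Y + N**2 = N**2 + 217*Y)
sqrt(y(K, 21 - 70) + a) = sqrt(((21 - 70)**2 + 217*(-116/83)) + 529) = sqrt(((-49)**2 - 25172/83) + 529) = sqrt((2401 - 25172/83) + 529) = sqrt(174111/83 + 529) = sqrt(218018/83) = sqrt(18095494)/83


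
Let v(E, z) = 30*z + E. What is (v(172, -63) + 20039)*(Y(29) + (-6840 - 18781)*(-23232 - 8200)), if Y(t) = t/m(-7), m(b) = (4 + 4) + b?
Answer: 14754254913621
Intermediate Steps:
v(E, z) = E + 30*z
m(b) = 8 + b
Y(t) = t (Y(t) = t/(8 - 7) = t/1 = t*1 = t)
(v(172, -63) + 20039)*(Y(29) + (-6840 - 18781)*(-23232 - 8200)) = ((172 + 30*(-63)) + 20039)*(29 + (-6840 - 18781)*(-23232 - 8200)) = ((172 - 1890) + 20039)*(29 - 25621*(-31432)) = (-1718 + 20039)*(29 + 805319272) = 18321*805319301 = 14754254913621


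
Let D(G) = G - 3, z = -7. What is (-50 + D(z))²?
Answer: 3600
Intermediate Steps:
D(G) = -3 + G
(-50 + D(z))² = (-50 + (-3 - 7))² = (-50 - 10)² = (-60)² = 3600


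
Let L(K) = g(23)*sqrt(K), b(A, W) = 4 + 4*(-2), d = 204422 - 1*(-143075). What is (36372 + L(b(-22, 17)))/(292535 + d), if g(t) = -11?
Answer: 3031/53336 - 11*I/320016 ≈ 0.056828 - 3.4373e-5*I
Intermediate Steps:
d = 347497 (d = 204422 + 143075 = 347497)
b(A, W) = -4 (b(A, W) = 4 - 8 = -4)
L(K) = -11*sqrt(K)
(36372 + L(b(-22, 17)))/(292535 + d) = (36372 - 22*I)/(292535 + 347497) = (36372 - 22*I)/640032 = (36372 - 22*I)*(1/640032) = 3031/53336 - 11*I/320016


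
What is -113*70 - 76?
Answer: -7986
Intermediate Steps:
-113*70 - 76 = -7910 - 76 = -7986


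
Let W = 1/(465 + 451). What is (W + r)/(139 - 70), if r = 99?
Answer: 90685/63204 ≈ 1.4348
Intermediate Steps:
W = 1/916 ≈ 0.0010917
(W + r)/(139 - 70) = (1/916 + 99)/(139 - 70) = (90685/916)/69 = (90685/916)*(1/69) = 90685/63204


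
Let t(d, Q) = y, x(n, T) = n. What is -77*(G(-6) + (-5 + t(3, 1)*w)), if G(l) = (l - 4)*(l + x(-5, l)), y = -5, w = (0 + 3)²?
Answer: -4620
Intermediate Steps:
w = 9 (w = 3² = 9)
t(d, Q) = -5
G(l) = (-5 + l)*(-4 + l) (G(l) = (l - 4)*(l - 5) = (-4 + l)*(-5 + l) = (-5 + l)*(-4 + l))
-77*(G(-6) + (-5 + t(3, 1)*w)) = -77*((20 + (-6)² - 9*(-6)) + (-5 - 5*9)) = -77*((20 + 36 + 54) + (-5 - 45)) = -77*(110 - 50) = -77*60 = -4620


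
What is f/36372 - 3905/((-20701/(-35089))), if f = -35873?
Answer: -4984526613713/752936772 ≈ -6620.1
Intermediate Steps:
f/36372 - 3905/((-20701/(-35089))) = -35873/36372 - 3905/((-20701/(-35089))) = -35873*1/36372 - 3905/((-20701*(-1/35089))) = -35873/36372 - 3905/20701/35089 = -35873/36372 - 3905*35089/20701 = -35873/36372 - 137022545/20701 = -4984526613713/752936772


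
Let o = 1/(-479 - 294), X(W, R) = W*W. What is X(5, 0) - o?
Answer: 19326/773 ≈ 25.001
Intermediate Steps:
X(W, R) = W²
o = -1/773 (o = 1/(-773) = -1/773 ≈ -0.0012937)
X(5, 0) - o = 5² - 1*(-1/773) = 25 + 1/773 = 19326/773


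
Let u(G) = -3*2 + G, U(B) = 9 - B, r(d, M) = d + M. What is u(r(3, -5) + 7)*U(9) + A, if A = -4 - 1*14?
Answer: -18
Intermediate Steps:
r(d, M) = M + d
A = -18 (A = -4 - 14 = -18)
u(G) = -6 + G
u(r(3, -5) + 7)*U(9) + A = (-6 + ((-5 + 3) + 7))*(9 - 1*9) - 18 = (-6 + (-2 + 7))*(9 - 9) - 18 = (-6 + 5)*0 - 18 = -1*0 - 18 = 0 - 18 = -18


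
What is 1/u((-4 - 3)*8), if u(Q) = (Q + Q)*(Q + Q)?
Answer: 1/12544 ≈ 7.9719e-5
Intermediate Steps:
u(Q) = 4*Q² (u(Q) = (2*Q)*(2*Q) = 4*Q²)
1/u((-4 - 3)*8) = 1/(4*((-4 - 3)*8)²) = 1/(4*(-7*8)²) = 1/(4*(-56)²) = 1/(4*3136) = 1/12544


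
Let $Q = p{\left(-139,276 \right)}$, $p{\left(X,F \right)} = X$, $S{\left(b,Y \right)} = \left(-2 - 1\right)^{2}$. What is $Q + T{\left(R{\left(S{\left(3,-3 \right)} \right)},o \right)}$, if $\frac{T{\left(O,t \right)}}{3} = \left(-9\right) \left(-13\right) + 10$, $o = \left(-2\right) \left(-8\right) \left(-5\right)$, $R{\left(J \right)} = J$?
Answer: $242$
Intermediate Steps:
$S{\left(b,Y \right)} = 9$ ($S{\left(b,Y \right)} = \left(-3\right)^{2} = 9$)
$o = -80$ ($o = 16 \left(-5\right) = -80$)
$Q = -139$
$T{\left(O,t \right)} = 381$ ($T{\left(O,t \right)} = 3 \left(\left(-9\right) \left(-13\right) + 10\right) = 3 \left(117 + 10\right) = 3 \cdot 127 = 381$)
$Q + T{\left(R{\left(S{\left(3,-3 \right)} \right)},o \right)} = -139 + 381 = 242$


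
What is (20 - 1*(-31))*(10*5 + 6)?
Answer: 2856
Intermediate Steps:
(20 - 1*(-31))*(10*5 + 6) = (20 + 31)*(50 + 6) = 51*56 = 2856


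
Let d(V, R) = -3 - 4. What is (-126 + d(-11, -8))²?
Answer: 17689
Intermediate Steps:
d(V, R) = -7
(-126 + d(-11, -8))² = (-126 - 7)² = (-133)² = 17689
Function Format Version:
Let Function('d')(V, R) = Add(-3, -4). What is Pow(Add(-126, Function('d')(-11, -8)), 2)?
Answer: 17689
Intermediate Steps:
Function('d')(V, R) = -7
Pow(Add(-126, Function('d')(-11, -8)), 2) = Pow(Add(-126, -7), 2) = Pow(-133, 2) = 17689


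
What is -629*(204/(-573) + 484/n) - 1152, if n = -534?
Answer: -18254782/50997 ≈ -357.96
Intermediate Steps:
-629*(204/(-573) + 484/n) - 1152 = -629*(204/(-573) + 484/(-534)) - 1152 = -629*(204*(-1/573) + 484*(-1/534)) - 1152 = -629*(-68/191 - 242/267) - 1152 = -629*(-64378/50997) - 1152 = 40493762/50997 - 1152 = -18254782/50997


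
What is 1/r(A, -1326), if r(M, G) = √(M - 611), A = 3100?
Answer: √2489/2489 ≈ 0.020044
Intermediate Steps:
r(M, G) = √(-611 + M)
1/r(A, -1326) = 1/(√(-611 + 3100)) = 1/(√2489) = √2489/2489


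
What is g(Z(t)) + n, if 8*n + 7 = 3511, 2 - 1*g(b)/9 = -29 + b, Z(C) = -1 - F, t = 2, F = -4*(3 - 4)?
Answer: 762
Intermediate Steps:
F = 4 (F = -4*(-1) = 4)
Z(C) = -5 (Z(C) = -1 - 1*4 = -1 - 4 = -5)
g(b) = 279 - 9*b (g(b) = 18 - 9*(-29 + b) = 18 + (261 - 9*b) = 279 - 9*b)
n = 438 (n = -7/8 + (⅛)*3511 = -7/8 + 3511/8 = 438)
g(Z(t)) + n = (279 - 9*(-5)) + 438 = (279 + 45) + 438 = 324 + 438 = 762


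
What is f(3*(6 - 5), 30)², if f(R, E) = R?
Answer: 9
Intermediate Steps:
f(3*(6 - 5), 30)² = (3*(6 - 5))² = (3*1)² = 3² = 9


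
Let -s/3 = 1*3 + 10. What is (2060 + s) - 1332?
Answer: 689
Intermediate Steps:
s = -39 (s = -3*(1*3 + 10) = -3*(3 + 10) = -3*13 = -39)
(2060 + s) - 1332 = (2060 - 39) - 1332 = 2021 - 1332 = 689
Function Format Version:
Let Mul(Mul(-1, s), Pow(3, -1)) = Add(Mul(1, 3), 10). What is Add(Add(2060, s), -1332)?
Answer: 689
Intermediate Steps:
s = -39 (s = Mul(-3, Add(Mul(1, 3), 10)) = Mul(-3, Add(3, 10)) = Mul(-3, 13) = -39)
Add(Add(2060, s), -1332) = Add(Add(2060, -39), -1332) = Add(2021, -1332) = 689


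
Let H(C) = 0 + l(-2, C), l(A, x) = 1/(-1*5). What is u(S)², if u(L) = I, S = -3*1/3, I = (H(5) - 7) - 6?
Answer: 4356/25 ≈ 174.24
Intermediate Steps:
l(A, x) = -⅕ (l(A, x) = 1/(-5) = -⅕)
H(C) = -⅕ (H(C) = 0 - ⅕ = -⅕)
I = -66/5 (I = (-⅕ - 7) - 6 = -36/5 - 6 = -66/5 ≈ -13.200)
S = -1 (S = -3*⅓ = -1)
u(L) = -66/5
u(S)² = (-66/5)² = 4356/25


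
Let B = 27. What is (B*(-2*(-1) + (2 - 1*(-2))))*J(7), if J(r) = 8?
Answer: 1296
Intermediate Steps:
(B*(-2*(-1) + (2 - 1*(-2))))*J(7) = (27*(-2*(-1) + (2 - 1*(-2))))*8 = (27*(2 + (2 + 2)))*8 = (27*(2 + 4))*8 = (27*6)*8 = 162*8 = 1296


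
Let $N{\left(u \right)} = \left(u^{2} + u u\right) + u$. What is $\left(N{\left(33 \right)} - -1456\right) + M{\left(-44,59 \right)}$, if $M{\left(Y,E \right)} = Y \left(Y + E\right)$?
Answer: $3007$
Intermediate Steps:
$N{\left(u \right)} = u + 2 u^{2}$ ($N{\left(u \right)} = \left(u^{2} + u^{2}\right) + u = 2 u^{2} + u = u + 2 u^{2}$)
$M{\left(Y,E \right)} = Y \left(E + Y\right)$
$\left(N{\left(33 \right)} - -1456\right) + M{\left(-44,59 \right)} = \left(33 \left(1 + 2 \cdot 33\right) - -1456\right) - 44 \left(59 - 44\right) = \left(33 \left(1 + 66\right) + 1456\right) - 660 = \left(33 \cdot 67 + 1456\right) - 660 = \left(2211 + 1456\right) - 660 = 3667 - 660 = 3007$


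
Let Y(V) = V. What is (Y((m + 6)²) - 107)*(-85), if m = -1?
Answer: 6970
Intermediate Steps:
(Y((m + 6)²) - 107)*(-85) = ((-1 + 6)² - 107)*(-85) = (5² - 107)*(-85) = (25 - 107)*(-85) = -82*(-85) = 6970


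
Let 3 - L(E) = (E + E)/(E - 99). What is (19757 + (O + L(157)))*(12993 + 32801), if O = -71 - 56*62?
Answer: 21529407984/29 ≈ 7.4239e+8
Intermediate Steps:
O = -3543 (O = -71 - 3472 = -3543)
L(E) = 3 - 2*E/(-99 + E) (L(E) = 3 - (E + E)/(E - 99) = 3 - 2*E/(-99 + E))
(19757 + (O + L(157)))*(12993 + 32801) = (19757 + (-3543 + (-297 + 157)/(-99 + 157)))*(12993 + 32801) = (19757 + (-3543 - 140/58))*45794 = (19757 + (-3543 + (1/58)*(-140)))*45794 = (19757 + (-3543 - 70/29))*45794 = (19757 - 102817/29)*45794 = (470136/29)*45794 = 21529407984/29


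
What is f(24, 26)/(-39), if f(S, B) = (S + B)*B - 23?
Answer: -1277/39 ≈ -32.744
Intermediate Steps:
f(S, B) = -23 + B*(B + S) (f(S, B) = (B + S)*B - 23 = B*(B + S) - 23 = -23 + B*(B + S))
f(24, 26)/(-39) = (-23 + 26² + 26*24)/(-39) = (-23 + 676 + 624)*(-1/39) = 1277*(-1/39) = -1277/39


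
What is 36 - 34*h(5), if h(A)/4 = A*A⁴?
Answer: -424964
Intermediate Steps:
h(A) = 4*A⁵ (h(A) = 4*(A*A⁴) = 4*A⁵)
36 - 34*h(5) = 36 - 136*5⁵ = 36 - 136*3125 = 36 - 34*12500 = 36 - 425000 = -424964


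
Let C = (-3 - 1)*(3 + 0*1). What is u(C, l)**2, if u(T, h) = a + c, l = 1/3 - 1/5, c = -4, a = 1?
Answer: 9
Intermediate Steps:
l = 2/15 (l = 1*(1/3) - 1*1/5 = 1/3 - 1/5 = 2/15 ≈ 0.13333)
C = -12 (C = -4*(3 + 0) = -4*3 = -12)
u(T, h) = -3 (u(T, h) = 1 - 4 = -3)
u(C, l)**2 = (-3)**2 = 9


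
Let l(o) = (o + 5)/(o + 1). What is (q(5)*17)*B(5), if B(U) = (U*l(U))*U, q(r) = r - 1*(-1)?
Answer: 4250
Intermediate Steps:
q(r) = 1 + r (q(r) = r + 1 = 1 + r)
l(o) = (5 + o)/(1 + o)
B(U) = U²*(5 + U)/(1 + U) (B(U) = (U*((5 + U)/(1 + U)))*U = (U*(5 + U)/(1 + U))*U = U²*(5 + U)/(1 + U))
(q(5)*17)*B(5) = ((1 + 5)*17)*(5²*(5 + 5)/(1 + 5)) = (6*17)*(25*10/6) = 102*(25*(⅙)*10) = 102*(125/3) = 4250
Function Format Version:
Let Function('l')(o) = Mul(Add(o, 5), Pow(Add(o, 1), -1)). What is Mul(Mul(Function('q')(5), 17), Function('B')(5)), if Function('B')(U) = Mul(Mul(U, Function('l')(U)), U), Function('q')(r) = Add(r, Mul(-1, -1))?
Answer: 4250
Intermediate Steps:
Function('q')(r) = Add(1, r) (Function('q')(r) = Add(r, 1) = Add(1, r))
Function('l')(o) = Mul(Pow(Add(1, o), -1), Add(5, o)) (Function('l')(o) = Mul(Add(5, o), Pow(Add(1, o), -1)) = Mul(Pow(Add(1, o), -1), Add(5, o)))
Function('B')(U) = Mul(Pow(U, 2), Pow(Add(1, U), -1), Add(5, U)) (Function('B')(U) = Mul(Mul(U, Mul(Pow(Add(1, U), -1), Add(5, U))), U) = Mul(Mul(U, Pow(Add(1, U), -1), Add(5, U)), U) = Mul(Pow(U, 2), Pow(Add(1, U), -1), Add(5, U)))
Mul(Mul(Function('q')(5), 17), Function('B')(5)) = Mul(Mul(Add(1, 5), 17), Mul(Pow(5, 2), Pow(Add(1, 5), -1), Add(5, 5))) = Mul(Mul(6, 17), Mul(25, Pow(6, -1), 10)) = Mul(102, Mul(25, Rational(1, 6), 10)) = Mul(102, Rational(125, 3)) = 4250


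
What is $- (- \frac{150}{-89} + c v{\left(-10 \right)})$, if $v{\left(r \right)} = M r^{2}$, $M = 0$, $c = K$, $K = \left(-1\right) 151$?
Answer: $- \frac{150}{89} \approx -1.6854$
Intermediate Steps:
$K = -151$
$c = -151$
$v{\left(r \right)} = 0$ ($v{\left(r \right)} = 0 r^{2} = 0$)
$- (- \frac{150}{-89} + c v{\left(-10 \right)}) = - (- \frac{150}{-89} - 0) = - (\left(-150\right) \left(- \frac{1}{89}\right) + 0) = - (\frac{150}{89} + 0) = \left(-1\right) \frac{150}{89} = - \frac{150}{89}$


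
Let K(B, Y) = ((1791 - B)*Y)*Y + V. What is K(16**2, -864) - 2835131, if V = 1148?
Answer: 1143037377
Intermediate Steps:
K(B, Y) = 1148 + Y**2*(1791 - B) (K(B, Y) = ((1791 - B)*Y)*Y + 1148 = (Y*(1791 - B))*Y + 1148 = Y**2*(1791 - B) + 1148 = 1148 + Y**2*(1791 - B))
K(16**2, -864) - 2835131 = (1148 + 1791*(-864)**2 - 1*16**2*(-864)**2) - 2835131 = (1148 + 1791*746496 - 1*256*746496) - 2835131 = (1148 + 1336974336 - 191102976) - 2835131 = 1145872508 - 2835131 = 1143037377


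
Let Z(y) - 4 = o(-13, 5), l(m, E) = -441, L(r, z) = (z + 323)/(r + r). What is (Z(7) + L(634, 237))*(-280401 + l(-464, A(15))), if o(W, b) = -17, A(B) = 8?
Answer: 1118032002/317 ≈ 3.5269e+6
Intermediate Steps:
L(r, z) = (323 + z)/(2*r) (L(r, z) = (323 + z)/((2*r)) = (323 + z)*(1/(2*r)) = (323 + z)/(2*r))
Z(y) = -13 (Z(y) = 4 - 17 = -13)
(Z(7) + L(634, 237))*(-280401 + l(-464, A(15))) = (-13 + (½)*(323 + 237)/634)*(-280401 - 441) = (-13 + (½)*(1/634)*560)*(-280842) = (-13 + 140/317)*(-280842) = -3981/317*(-280842) = 1118032002/317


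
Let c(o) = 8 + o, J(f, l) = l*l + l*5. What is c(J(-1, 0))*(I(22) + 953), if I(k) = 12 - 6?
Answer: 7672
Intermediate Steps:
I(k) = 6
J(f, l) = l**2 + 5*l
c(J(-1, 0))*(I(22) + 953) = (8 + 0*(5 + 0))*(6 + 953) = (8 + 0*5)*959 = (8 + 0)*959 = 8*959 = 7672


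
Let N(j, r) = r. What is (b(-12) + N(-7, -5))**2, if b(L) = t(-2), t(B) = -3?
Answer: 64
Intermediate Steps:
b(L) = -3
(b(-12) + N(-7, -5))**2 = (-3 - 5)**2 = (-8)**2 = 64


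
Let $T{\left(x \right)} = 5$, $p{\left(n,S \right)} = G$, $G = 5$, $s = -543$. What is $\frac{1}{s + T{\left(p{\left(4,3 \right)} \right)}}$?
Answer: $- \frac{1}{538} \approx -0.0018587$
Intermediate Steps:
$p{\left(n,S \right)} = 5$
$\frac{1}{s + T{\left(p{\left(4,3 \right)} \right)}} = \frac{1}{-543 + 5} = \frac{1}{-538} = - \frac{1}{538}$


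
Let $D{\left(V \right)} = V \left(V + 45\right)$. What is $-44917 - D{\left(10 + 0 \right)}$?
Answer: $-45467$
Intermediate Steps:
$D{\left(V \right)} = V \left(45 + V\right)$
$-44917 - D{\left(10 + 0 \right)} = -44917 - \left(10 + 0\right) \left(45 + \left(10 + 0\right)\right) = -44917 - 10 \left(45 + 10\right) = -44917 - 10 \cdot 55 = -44917 - 550 = -45467$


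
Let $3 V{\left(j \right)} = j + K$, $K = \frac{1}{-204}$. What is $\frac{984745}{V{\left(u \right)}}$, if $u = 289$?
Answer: $\frac{120532788}{11791} \approx 10222.0$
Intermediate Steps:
$K = - \frac{1}{204} \approx -0.004902$
$V{\left(j \right)} = - \frac{1}{612} + \frac{j}{3}$ ($V{\left(j \right)} = \frac{j - \frac{1}{204}}{3} = \frac{- \frac{1}{204} + j}{3} = - \frac{1}{612} + \frac{j}{3}$)
$\frac{984745}{V{\left(u \right)}} = \frac{984745}{- \frac{1}{612} + \frac{1}{3} \cdot 289} = \frac{984745}{- \frac{1}{612} + \frac{289}{3}} = \frac{984745}{\frac{58955}{612}} = 984745 \cdot \frac{612}{58955} = \frac{120532788}{11791}$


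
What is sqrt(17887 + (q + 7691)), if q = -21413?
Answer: 7*sqrt(85) ≈ 64.537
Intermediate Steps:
sqrt(17887 + (q + 7691)) = sqrt(17887 + (-21413 + 7691)) = sqrt(17887 - 13722) = sqrt(4165) = 7*sqrt(85)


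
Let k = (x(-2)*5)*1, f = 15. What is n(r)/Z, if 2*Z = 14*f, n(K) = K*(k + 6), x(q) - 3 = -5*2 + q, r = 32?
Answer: -416/35 ≈ -11.886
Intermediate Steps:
x(q) = -7 + q (x(q) = 3 + (-5*2 + q) = 3 + (-10 + q) = -7 + q)
k = -45 (k = ((-7 - 2)*5)*1 = -9*5*1 = -45*1 = -45)
n(K) = -39*K (n(K) = K*(-45 + 6) = K*(-39) = -39*K)
Z = 105 (Z = (14*15)/2 = (½)*210 = 105)
n(r)/Z = -39*32/105 = -1248*1/105 = -416/35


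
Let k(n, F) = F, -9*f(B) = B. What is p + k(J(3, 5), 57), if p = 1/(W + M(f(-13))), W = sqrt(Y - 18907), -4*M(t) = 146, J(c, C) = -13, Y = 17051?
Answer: 726775/12753 - 32*I*sqrt(29)/12753 ≈ 56.989 - 0.013513*I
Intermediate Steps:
f(B) = -B/9
M(t) = -73/2 (M(t) = -1/4*146 = -73/2)
W = 8*I*sqrt(29) (W = sqrt(17051 - 18907) = sqrt(-1856) = 8*I*sqrt(29) ≈ 43.081*I)
p = 1/(-73/2 + 8*I*sqrt(29)) (p = 1/(8*I*sqrt(29) - 73/2) = 1/(-73/2 + 8*I*sqrt(29)) ≈ -0.011448 - 0.013513*I)
p + k(J(3, 5), 57) = (-146/12753 - 32*I*sqrt(29)/12753) + 57 = 726775/12753 - 32*I*sqrt(29)/12753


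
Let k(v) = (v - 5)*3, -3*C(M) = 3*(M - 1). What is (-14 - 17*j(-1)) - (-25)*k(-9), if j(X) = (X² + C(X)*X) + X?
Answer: -1030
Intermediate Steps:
C(M) = 1 - M (C(M) = -(M - 1) = -(-1 + M) = -(-3 + 3*M)/3 = 1 - M)
k(v) = -15 + 3*v (k(v) = (-5 + v)*3 = -15 + 3*v)
j(X) = X + X² + X*(1 - X) (j(X) = (X² + (1 - X)*X) + X = (X² + X*(1 - X)) + X = X + X² + X*(1 - X))
(-14 - 17*j(-1)) - (-25)*k(-9) = (-14 - 34*(-1)) - (-25)*(-15 + 3*(-9)) = (-14 - 17*(-2)) - (-25)*(-15 - 27) = (-14 + 34) - (-25)*(-42) = 20 - 1*1050 = 20 - 1050 = -1030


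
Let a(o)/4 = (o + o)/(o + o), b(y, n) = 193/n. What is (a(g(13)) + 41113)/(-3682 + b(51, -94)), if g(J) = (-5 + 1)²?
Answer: -3864998/346301 ≈ -11.161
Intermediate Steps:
g(J) = 16 (g(J) = (-4)² = 16)
a(o) = 4 (a(o) = 4*((o + o)/(o + o)) = 4*((2*o)/((2*o))) = 4*((2*o)*(1/(2*o))) = 4*1 = 4)
(a(g(13)) + 41113)/(-3682 + b(51, -94)) = (4 + 41113)/(-3682 + 193/(-94)) = 41117/(-3682 + 193*(-1/94)) = 41117/(-3682 - 193/94) = 41117/(-346301/94) = 41117*(-94/346301) = -3864998/346301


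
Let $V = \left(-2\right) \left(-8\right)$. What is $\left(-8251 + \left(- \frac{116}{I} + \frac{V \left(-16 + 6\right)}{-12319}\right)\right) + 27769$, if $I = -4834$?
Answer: $\frac{581150000136}{29775023} \approx 19518.0$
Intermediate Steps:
$V = 16$
$\left(-8251 + \left(- \frac{116}{I} + \frac{V \left(-16 + 6\right)}{-12319}\right)\right) + 27769 = \left(-8251 + \left(- \frac{116}{-4834} + \frac{16 \left(-16 + 6\right)}{-12319}\right)\right) + 27769 = \left(-8251 + \left(\left(-116\right) \left(- \frac{1}{4834}\right) + 16 \left(-10\right) \left(- \frac{1}{12319}\right)\right)\right) + 27769 = \left(-8251 + \left(\frac{58}{2417} - - \frac{160}{12319}\right)\right) + 27769 = \left(-8251 + \left(\frac{58}{2417} + \frac{160}{12319}\right)\right) + 27769 = \left(-8251 + \frac{1101222}{29775023}\right) + 27769 = - \frac{245672613551}{29775023} + 27769 = \frac{581150000136}{29775023}$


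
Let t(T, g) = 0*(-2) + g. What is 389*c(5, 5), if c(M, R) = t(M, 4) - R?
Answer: -389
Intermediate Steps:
t(T, g) = g (t(T, g) = 0 + g = g)
c(M, R) = 4 - R
389*c(5, 5) = 389*(4 - 1*5) = 389*(4 - 5) = 389*(-1) = -389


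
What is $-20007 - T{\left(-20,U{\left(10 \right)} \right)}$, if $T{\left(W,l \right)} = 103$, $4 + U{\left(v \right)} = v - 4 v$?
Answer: $-20110$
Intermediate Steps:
$U{\left(v \right)} = -4 - 3 v$ ($U{\left(v \right)} = -4 + \left(v - 4 v\right) = -4 - 3 v$)
$-20007 - T{\left(-20,U{\left(10 \right)} \right)} = -20007 - 103 = -20110$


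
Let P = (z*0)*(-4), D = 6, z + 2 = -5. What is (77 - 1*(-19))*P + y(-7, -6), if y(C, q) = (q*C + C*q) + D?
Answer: 90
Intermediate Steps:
z = -7 (z = -2 - 5 = -7)
y(C, q) = 6 + 2*C*q (y(C, q) = (q*C + C*q) + 6 = (C*q + C*q) + 6 = 2*C*q + 6 = 6 + 2*C*q)
P = 0 (P = -7*0*(-4) = 0*(-4) = 0)
(77 - 1*(-19))*P + y(-7, -6) = (77 - 1*(-19))*0 + (6 + 2*(-7)*(-6)) = (77 + 19)*0 + (6 + 84) = 96*0 + 90 = 0 + 90 = 90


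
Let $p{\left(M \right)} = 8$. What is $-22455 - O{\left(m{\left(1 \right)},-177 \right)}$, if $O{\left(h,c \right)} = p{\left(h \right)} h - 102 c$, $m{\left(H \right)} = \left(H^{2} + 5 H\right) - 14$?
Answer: $-40445$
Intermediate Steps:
$m{\left(H \right)} = -14 + H^{2} + 5 H$
$O{\left(h,c \right)} = - 102 c + 8 h$ ($O{\left(h,c \right)} = 8 h - 102 c = - 102 c + 8 h$)
$-22455 - O{\left(m{\left(1 \right)},-177 \right)} = -22455 - \left(\left(-102\right) \left(-177\right) + 8 \left(-14 + 1^{2} + 5 \cdot 1\right)\right) = -22455 - \left(18054 + 8 \left(-14 + 1 + 5\right)\right) = -22455 - \left(18054 + 8 \left(-8\right)\right) = -22455 - \left(18054 - 64\right) = -22455 - 17990 = -40445$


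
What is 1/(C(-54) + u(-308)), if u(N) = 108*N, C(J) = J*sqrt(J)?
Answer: I/(54*(-616*I + 3*sqrt(6))) ≈ -3.0058e-5 + 3.5858e-7*I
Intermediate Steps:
C(J) = J**(3/2)
1/(C(-54) + u(-308)) = 1/((-54)**(3/2) + 108*(-308)) = 1/(-162*I*sqrt(6) - 33264) = 1/(-33264 - 162*I*sqrt(6))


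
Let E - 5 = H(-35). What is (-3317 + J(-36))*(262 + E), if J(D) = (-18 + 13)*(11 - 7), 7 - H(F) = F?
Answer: -1031133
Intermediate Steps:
H(F) = 7 - F
E = 47 (E = 5 + (7 - 1*(-35)) = 5 + (7 + 35) = 5 + 42 = 47)
J(D) = -20 (J(D) = -5*4 = -20)
(-3317 + J(-36))*(262 + E) = (-3317 - 20)*(262 + 47) = -3337*309 = -1031133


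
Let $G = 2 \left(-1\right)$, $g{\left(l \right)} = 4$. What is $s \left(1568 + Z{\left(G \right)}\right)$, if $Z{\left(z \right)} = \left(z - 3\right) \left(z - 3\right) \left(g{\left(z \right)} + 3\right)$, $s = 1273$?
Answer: $2218839$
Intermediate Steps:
$G = -2$
$Z{\left(z \right)} = 7 \left(-3 + z\right)^{2}$ ($Z{\left(z \right)} = \left(z - 3\right) \left(z - 3\right) \left(4 + 3\right) = \left(-3 + z\right) \left(-3 + z\right) 7 = \left(-3 + z\right)^{2} \cdot 7 = 7 \left(-3 + z\right)^{2}$)
$s \left(1568 + Z{\left(G \right)}\right) = 1273 \left(1568 + 7 \left(-3 - 2\right)^{2}\right) = 1273 \left(1568 + 7 \left(-5\right)^{2}\right) = 1273 \left(1568 + 7 \cdot 25\right) = 1273 \left(1568 + 175\right) = 1273 \cdot 1743 = 2218839$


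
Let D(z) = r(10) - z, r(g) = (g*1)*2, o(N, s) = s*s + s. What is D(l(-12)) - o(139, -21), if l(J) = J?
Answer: -388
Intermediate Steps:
o(N, s) = s + s² (o(N, s) = s² + s = s + s²)
r(g) = 2*g (r(g) = g*2 = 2*g)
D(z) = 20 - z (D(z) = 2*10 - z = 20 - z)
D(l(-12)) - o(139, -21) = (20 - 1*(-12)) - (-21)*(1 - 21) = (20 + 12) - (-21)*(-20) = 32 - 1*420 = 32 - 420 = -388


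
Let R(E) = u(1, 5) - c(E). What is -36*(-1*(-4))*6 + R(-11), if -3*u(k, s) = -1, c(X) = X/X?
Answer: -2594/3 ≈ -864.67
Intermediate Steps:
c(X) = 1
u(k, s) = ⅓ (u(k, s) = -⅓*(-1) = ⅓)
R(E) = -⅔ (R(E) = ⅓ - 1*1 = ⅓ - 1 = -⅔)
-36*(-1*(-4))*6 + R(-11) = -36*(-1*(-4))*6 - ⅔ = -144*6 - ⅔ = -36*24 - ⅔ = -864 - ⅔ = -2594/3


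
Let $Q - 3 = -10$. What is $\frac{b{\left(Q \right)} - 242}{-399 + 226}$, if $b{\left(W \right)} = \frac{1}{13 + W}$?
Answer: $\frac{1451}{1038} \approx 1.3979$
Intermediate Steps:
$Q = -7$ ($Q = 3 - 10 = -7$)
$\frac{b{\left(Q \right)} - 242}{-399 + 226} = \frac{\frac{1}{13 - 7} - 242}{-399 + 226} = \frac{\frac{1}{6} - 242}{-173} = \left(\frac{1}{6} - 242\right) \left(- \frac{1}{173}\right) = \left(- \frac{1451}{6}\right) \left(- \frac{1}{173}\right) = \frac{1451}{1038}$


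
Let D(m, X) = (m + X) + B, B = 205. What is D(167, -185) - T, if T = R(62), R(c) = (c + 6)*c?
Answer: -4029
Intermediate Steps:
R(c) = c*(6 + c) (R(c) = (6 + c)*c = c*(6 + c))
T = 4216 (T = 62*(6 + 62) = 62*68 = 4216)
D(m, X) = 205 + X + m (D(m, X) = (m + X) + 205 = (X + m) + 205 = 205 + X + m)
D(167, -185) - T = (205 - 185 + 167) - 1*4216 = 187 - 4216 = -4029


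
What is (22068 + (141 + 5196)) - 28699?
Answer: -1294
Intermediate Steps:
(22068 + (141 + 5196)) - 28699 = (22068 + 5337) - 28699 = 27405 - 28699 = -1294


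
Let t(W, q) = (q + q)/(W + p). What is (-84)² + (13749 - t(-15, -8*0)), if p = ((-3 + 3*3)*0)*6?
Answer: 20805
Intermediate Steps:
p = 0 (p = ((-3 + 9)*0)*6 = (6*0)*6 = 0*6 = 0)
t(W, q) = 2*q/W (t(W, q) = (q + q)/(W + 0) = (2*q)/W = 2*q/W)
(-84)² + (13749 - t(-15, -8*0)) = (-84)² + (13749 - 2*(-8*0)/(-15)) = 7056 + (13749 - 2*0*(-1)/15) = 7056 + (13749 - 1*0) = 7056 + (13749 + 0) = 7056 + 13749 = 20805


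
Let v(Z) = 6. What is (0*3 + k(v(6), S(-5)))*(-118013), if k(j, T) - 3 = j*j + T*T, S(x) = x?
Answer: -7552832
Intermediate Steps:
k(j, T) = 3 + T² + j² (k(j, T) = 3 + (j*j + T*T) = 3 + (j² + T²) = 3 + (T² + j²) = 3 + T² + j²)
(0*3 + k(v(6), S(-5)))*(-118013) = (0*3 + (3 + (-5)² + 6²))*(-118013) = (0 + (3 + 25 + 36))*(-118013) = (0 + 64)*(-118013) = 64*(-118013) = -7552832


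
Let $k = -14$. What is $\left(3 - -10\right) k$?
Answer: $-182$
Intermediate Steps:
$\left(3 - -10\right) k = \left(3 - -10\right) \left(-14\right) = \left(3 + 10\right) \left(-14\right) = 13 \left(-14\right) = -182$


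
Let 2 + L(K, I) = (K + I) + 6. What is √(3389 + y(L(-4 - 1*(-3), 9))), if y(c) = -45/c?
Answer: √13541/2 ≈ 58.183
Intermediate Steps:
L(K, I) = 4 + I + K (L(K, I) = -2 + ((K + I) + 6) = -2 + ((I + K) + 6) = -2 + (6 + I + K) = 4 + I + K)
√(3389 + y(L(-4 - 1*(-3), 9))) = √(3389 - 45/(4 + 9 + (-4 - 1*(-3)))) = √(3389 - 45/(4 + 9 + (-4 + 3))) = √(3389 - 45/(4 + 9 - 1)) = √(3389 - 45/12) = √(3389 - 45*1/12) = √(3389 - 15/4) = √(13541/4) = √13541/2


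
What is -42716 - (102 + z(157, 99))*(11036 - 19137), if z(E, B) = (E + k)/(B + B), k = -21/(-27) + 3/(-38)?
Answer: 4863474619/6156 ≈ 7.9004e+5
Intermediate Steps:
k = 239/342 (k = -21*(-1/27) + 3*(-1/38) = 7/9 - 3/38 = 239/342 ≈ 0.69883)
z(E, B) = (239/342 + E)/(2*B) (z(E, B) = (E + 239/342)/(B + B) = (239/342 + E)/((2*B)) = (239/342 + E)*(1/(2*B)) = (239/342 + E)/(2*B))
-42716 - (102 + z(157, 99))*(11036 - 19137) = -42716 - (102 + (1/684)*(239 + 342*157)/99)*(11036 - 19137) = -42716 - (102 + (1/684)*(1/99)*(239 + 53694))*(-8101) = -42716 - (102 + (1/684)*(1/99)*53933)*(-8101) = -42716 - (102 + 4903/6156)*(-8101) = -42716 - 632815*(-8101)/6156 = -42716 - 1*(-5126434315/6156) = -42716 + 5126434315/6156 = 4863474619/6156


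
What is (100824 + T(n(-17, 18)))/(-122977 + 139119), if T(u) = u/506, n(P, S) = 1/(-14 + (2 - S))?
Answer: 1530508319/245035560 ≈ 6.2461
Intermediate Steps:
n(P, S) = 1/(-12 - S)
T(u) = u/506 (T(u) = u*(1/506) = u/506)
(100824 + T(n(-17, 18)))/(-122977 + 139119) = (100824 + (-1/(12 + 18))/506)/(-122977 + 139119) = (100824 + (-1/30)/506)/16142 = (100824 + (-1*1/30)/506)*(1/16142) = (100824 + (1/506)*(-1/30))*(1/16142) = (100824 - 1/15180)*(1/16142) = (1530508319/15180)*(1/16142) = 1530508319/245035560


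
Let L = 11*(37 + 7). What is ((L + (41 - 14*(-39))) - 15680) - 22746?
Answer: -37355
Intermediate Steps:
L = 484 (L = 11*44 = 484)
((L + (41 - 14*(-39))) - 15680) - 22746 = ((484 + (41 - 14*(-39))) - 15680) - 22746 = ((484 + (41 + 546)) - 15680) - 22746 = ((484 + 587) - 15680) - 22746 = (1071 - 15680) - 22746 = -14609 - 22746 = -37355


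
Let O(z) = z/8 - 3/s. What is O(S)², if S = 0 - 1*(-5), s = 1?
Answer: 361/64 ≈ 5.6406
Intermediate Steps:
S = 5 (S = 0 + 5 = 5)
O(z) = -3 + z/8 (O(z) = z/8 - 3/1 = z*(⅛) - 3*1 = z/8 - 3 = -3 + z/8)
O(S)² = (-3 + (⅛)*5)² = (-3 + 5/8)² = (-19/8)² = 361/64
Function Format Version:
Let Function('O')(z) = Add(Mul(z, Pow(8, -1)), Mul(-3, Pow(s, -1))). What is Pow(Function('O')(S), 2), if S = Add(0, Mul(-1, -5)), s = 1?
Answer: Rational(361, 64) ≈ 5.6406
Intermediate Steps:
S = 5 (S = Add(0, 5) = 5)
Function('O')(z) = Add(-3, Mul(Rational(1, 8), z)) (Function('O')(z) = Add(Mul(z, Pow(8, -1)), Mul(-3, Pow(1, -1))) = Add(Mul(z, Rational(1, 8)), Mul(-3, 1)) = Add(Mul(Rational(1, 8), z), -3) = Add(-3, Mul(Rational(1, 8), z)))
Pow(Function('O')(S), 2) = Pow(Add(-3, Mul(Rational(1, 8), 5)), 2) = Pow(Add(-3, Rational(5, 8)), 2) = Pow(Rational(-19, 8), 2) = Rational(361, 64)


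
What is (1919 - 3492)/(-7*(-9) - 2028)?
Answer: 1573/1965 ≈ 0.80051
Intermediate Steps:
(1919 - 3492)/(-7*(-9) - 2028) = -1573/(63 - 2028) = -1573/(-1965) = -1573*(-1/1965) = 1573/1965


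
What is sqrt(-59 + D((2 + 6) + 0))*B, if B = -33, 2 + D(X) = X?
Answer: -33*I*sqrt(53) ≈ -240.24*I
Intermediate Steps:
D(X) = -2 + X
sqrt(-59 + D((2 + 6) + 0))*B = sqrt(-59 + (-2 + ((2 + 6) + 0)))*(-33) = sqrt(-59 + (-2 + (8 + 0)))*(-33) = sqrt(-59 + (-2 + 8))*(-33) = sqrt(-59 + 6)*(-33) = sqrt(-53)*(-33) = (I*sqrt(53))*(-33) = -33*I*sqrt(53)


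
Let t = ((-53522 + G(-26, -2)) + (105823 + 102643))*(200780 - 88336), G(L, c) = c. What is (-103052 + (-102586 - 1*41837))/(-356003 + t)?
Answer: -49495/3484388449 ≈ -1.4205e-5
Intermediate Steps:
t = 17422298248 (t = ((-53522 - 2) + (105823 + 102643))*(200780 - 88336) = (-53524 + 208466)*112444 = 154942*112444 = 17422298248)
(-103052 + (-102586 - 1*41837))/(-356003 + t) = (-103052 + (-102586 - 1*41837))/(-356003 + 17422298248) = (-103052 + (-102586 - 41837))/17421942245 = (-103052 - 144423)*(1/17421942245) = -247475*1/17421942245 = -49495/3484388449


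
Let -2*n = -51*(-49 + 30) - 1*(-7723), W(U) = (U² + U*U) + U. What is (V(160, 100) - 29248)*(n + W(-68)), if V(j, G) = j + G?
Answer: -140127992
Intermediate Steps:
W(U) = U + 2*U² (W(U) = (U² + U²) + U = 2*U² + U = U + 2*U²)
V(j, G) = G + j
n = -4346 (n = -(-51*(-49 + 30) - 1*(-7723))/2 = -(-51*(-19) + 7723)/2 = -(969 + 7723)/2 = -½*8692 = -4346)
(V(160, 100) - 29248)*(n + W(-68)) = ((100 + 160) - 29248)*(-4346 - 68*(1 + 2*(-68))) = (260 - 29248)*(-4346 - 68*(1 - 136)) = -28988*(-4346 - 68*(-135)) = -28988*(-4346 + 9180) = -28988*4834 = -140127992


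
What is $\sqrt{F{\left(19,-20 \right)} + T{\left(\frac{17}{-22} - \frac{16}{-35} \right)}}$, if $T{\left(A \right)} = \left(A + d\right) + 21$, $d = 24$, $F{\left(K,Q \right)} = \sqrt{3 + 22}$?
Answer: $\frac{\sqrt{29457890}}{770} \approx 7.0487$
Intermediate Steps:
$F{\left(K,Q \right)} = 5$ ($F{\left(K,Q \right)} = \sqrt{25} = 5$)
$T{\left(A \right)} = 45 + A$ ($T{\left(A \right)} = \left(A + 24\right) + 21 = \left(24 + A\right) + 21 = 45 + A$)
$\sqrt{F{\left(19,-20 \right)} + T{\left(\frac{17}{-22} - \frac{16}{-35} \right)}} = \sqrt{5 + \left(45 + \left(\frac{17}{-22} - \frac{16}{-35}\right)\right)} = \sqrt{5 + \left(45 + \left(17 \left(- \frac{1}{22}\right) - - \frac{16}{35}\right)\right)} = \sqrt{5 + \left(45 + \left(- \frac{17}{22} + \frac{16}{35}\right)\right)} = \sqrt{5 + \left(45 - \frac{243}{770}\right)} = \sqrt{5 + \frac{34407}{770}} = \sqrt{\frac{38257}{770}} = \frac{\sqrt{29457890}}{770}$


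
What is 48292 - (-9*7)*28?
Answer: 50056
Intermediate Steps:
48292 - (-9*7)*28 = 48292 - (-3*21)*28 = 48292 - (-63)*28 = 48292 - 1*(-1764) = 48292 + 1764 = 50056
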